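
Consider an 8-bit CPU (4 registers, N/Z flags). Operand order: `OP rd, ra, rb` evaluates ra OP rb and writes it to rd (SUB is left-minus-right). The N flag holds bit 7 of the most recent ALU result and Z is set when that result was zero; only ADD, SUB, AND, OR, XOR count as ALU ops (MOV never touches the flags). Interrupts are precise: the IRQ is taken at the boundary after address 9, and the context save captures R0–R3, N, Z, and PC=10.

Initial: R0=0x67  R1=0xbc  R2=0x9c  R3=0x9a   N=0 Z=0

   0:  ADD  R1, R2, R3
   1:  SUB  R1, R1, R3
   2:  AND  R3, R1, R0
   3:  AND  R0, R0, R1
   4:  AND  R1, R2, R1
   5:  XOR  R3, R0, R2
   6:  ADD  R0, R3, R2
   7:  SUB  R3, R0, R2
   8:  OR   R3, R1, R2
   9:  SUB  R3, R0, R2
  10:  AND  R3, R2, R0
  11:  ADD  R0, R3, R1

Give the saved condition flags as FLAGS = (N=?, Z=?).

after  0: R0=0x67 R1=0x36 R2=0x9c R3=0x9a  N=0 Z=0
after  1: R0=0x67 R1=0x9c R2=0x9c R3=0x9a  N=1 Z=0
after  2: R0=0x67 R1=0x9c R2=0x9c R3=0x04  N=0 Z=0
after  3: R0=0x04 R1=0x9c R2=0x9c R3=0x04  N=0 Z=0
after  4: R0=0x04 R1=0x9c R2=0x9c R3=0x04  N=1 Z=0
after  5: R0=0x04 R1=0x9c R2=0x9c R3=0x98  N=1 Z=0
after  6: R0=0x34 R1=0x9c R2=0x9c R3=0x98  N=0 Z=0
after  7: R0=0x34 R1=0x9c R2=0x9c R3=0x98  N=1 Z=0
after  8: R0=0x34 R1=0x9c R2=0x9c R3=0x9c  N=1 Z=0
after  9: R0=0x34 R1=0x9c R2=0x9c R3=0x98  N=1 Z=0
-- IRQ taken; context saved, return-PC = 10 --

FLAGS = (N=1, Z=0)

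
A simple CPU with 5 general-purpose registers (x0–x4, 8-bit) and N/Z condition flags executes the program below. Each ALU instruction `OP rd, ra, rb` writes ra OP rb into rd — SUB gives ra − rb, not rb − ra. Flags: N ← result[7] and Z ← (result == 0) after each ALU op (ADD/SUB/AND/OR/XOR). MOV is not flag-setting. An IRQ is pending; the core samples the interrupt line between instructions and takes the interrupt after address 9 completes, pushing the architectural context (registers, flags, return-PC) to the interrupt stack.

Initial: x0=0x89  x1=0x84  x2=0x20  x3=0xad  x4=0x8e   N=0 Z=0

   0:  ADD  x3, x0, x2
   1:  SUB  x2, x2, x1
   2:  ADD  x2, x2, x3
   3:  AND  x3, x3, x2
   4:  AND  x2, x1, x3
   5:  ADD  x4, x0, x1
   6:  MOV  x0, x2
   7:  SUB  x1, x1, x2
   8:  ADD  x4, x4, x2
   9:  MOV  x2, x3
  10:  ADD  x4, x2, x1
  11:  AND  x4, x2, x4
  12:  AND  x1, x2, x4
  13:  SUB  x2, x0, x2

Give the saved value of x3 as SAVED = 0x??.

after  0: x0=0x89 x1=0x84 x2=0x20 x3=0xa9 x4=0x8e  N=1 Z=0
after  1: x0=0x89 x1=0x84 x2=0x9c x3=0xa9 x4=0x8e  N=1 Z=0
after  2: x0=0x89 x1=0x84 x2=0x45 x3=0xa9 x4=0x8e  N=0 Z=0
after  3: x0=0x89 x1=0x84 x2=0x45 x3=0x01 x4=0x8e  N=0 Z=0
after  4: x0=0x89 x1=0x84 x2=0x00 x3=0x01 x4=0x8e  N=0 Z=1
after  5: x0=0x89 x1=0x84 x2=0x00 x3=0x01 x4=0x0d  N=0 Z=0
after  6: x0=0x00 x1=0x84 x2=0x00 x3=0x01 x4=0x0d  N=0 Z=0
after  7: x0=0x00 x1=0x84 x2=0x00 x3=0x01 x4=0x0d  N=1 Z=0
after  8: x0=0x00 x1=0x84 x2=0x00 x3=0x01 x4=0x0d  N=0 Z=0
after  9: x0=0x00 x1=0x84 x2=0x01 x3=0x01 x4=0x0d  N=0 Z=0
-- IRQ taken; context saved, return-PC = 10 --

SAVED = 0x01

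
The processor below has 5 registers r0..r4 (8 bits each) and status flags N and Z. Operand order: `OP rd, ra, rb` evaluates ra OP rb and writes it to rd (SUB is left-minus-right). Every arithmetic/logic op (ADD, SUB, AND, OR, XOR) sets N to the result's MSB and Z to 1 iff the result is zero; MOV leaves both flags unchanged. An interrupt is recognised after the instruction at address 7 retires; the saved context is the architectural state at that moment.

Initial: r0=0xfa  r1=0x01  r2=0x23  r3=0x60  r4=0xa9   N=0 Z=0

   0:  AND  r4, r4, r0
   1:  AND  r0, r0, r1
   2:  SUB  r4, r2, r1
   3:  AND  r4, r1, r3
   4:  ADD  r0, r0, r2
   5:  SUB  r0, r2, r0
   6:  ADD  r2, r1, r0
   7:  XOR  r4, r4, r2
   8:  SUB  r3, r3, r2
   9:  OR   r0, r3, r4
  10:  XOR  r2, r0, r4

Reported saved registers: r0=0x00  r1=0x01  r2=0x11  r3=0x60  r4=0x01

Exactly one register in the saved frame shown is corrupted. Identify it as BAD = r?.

BAD = r2

after  0: r0=0xfa r1=0x01 r2=0x23 r3=0x60 r4=0xa8  N=1 Z=0
after  1: r0=0x00 r1=0x01 r2=0x23 r3=0x60 r4=0xa8  N=0 Z=1
after  2: r0=0x00 r1=0x01 r2=0x23 r3=0x60 r4=0x22  N=0 Z=0
after  3: r0=0x00 r1=0x01 r2=0x23 r3=0x60 r4=0x00  N=0 Z=1
after  4: r0=0x23 r1=0x01 r2=0x23 r3=0x60 r4=0x00  N=0 Z=0
after  5: r0=0x00 r1=0x01 r2=0x23 r3=0x60 r4=0x00  N=0 Z=1
after  6: r0=0x00 r1=0x01 r2=0x01 r3=0x60 r4=0x00  N=0 Z=0
after  7: r0=0x00 r1=0x01 r2=0x01 r3=0x60 r4=0x01  N=0 Z=0
-- IRQ taken; context saved, return-PC = 8 --
mismatch: r2: reported 0x11 vs actual 0x01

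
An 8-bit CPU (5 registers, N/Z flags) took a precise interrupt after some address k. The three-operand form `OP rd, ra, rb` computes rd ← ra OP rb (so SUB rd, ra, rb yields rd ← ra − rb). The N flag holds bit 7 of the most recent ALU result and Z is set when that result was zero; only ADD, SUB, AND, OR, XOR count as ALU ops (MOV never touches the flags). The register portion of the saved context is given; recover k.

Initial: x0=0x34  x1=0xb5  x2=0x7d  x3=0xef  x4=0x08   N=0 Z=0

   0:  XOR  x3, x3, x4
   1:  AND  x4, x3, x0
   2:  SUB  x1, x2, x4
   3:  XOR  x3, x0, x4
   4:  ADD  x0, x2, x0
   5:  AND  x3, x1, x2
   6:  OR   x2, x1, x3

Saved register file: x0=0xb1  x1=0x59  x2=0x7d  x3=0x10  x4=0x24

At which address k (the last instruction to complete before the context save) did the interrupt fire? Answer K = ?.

after  0: x0=0x34 x1=0xb5 x2=0x7d x3=0xe7 x4=0x08  N=1 Z=0
after  1: x0=0x34 x1=0xb5 x2=0x7d x3=0xe7 x4=0x24  N=0 Z=0
after  2: x0=0x34 x1=0x59 x2=0x7d x3=0xe7 x4=0x24  N=0 Z=0
after  3: x0=0x34 x1=0x59 x2=0x7d x3=0x10 x4=0x24  N=0 Z=0
after  4: x0=0xb1 x1=0x59 x2=0x7d x3=0x10 x4=0x24  N=1 Z=0
-- IRQ taken; context saved, return-PC = 5 --

K = 4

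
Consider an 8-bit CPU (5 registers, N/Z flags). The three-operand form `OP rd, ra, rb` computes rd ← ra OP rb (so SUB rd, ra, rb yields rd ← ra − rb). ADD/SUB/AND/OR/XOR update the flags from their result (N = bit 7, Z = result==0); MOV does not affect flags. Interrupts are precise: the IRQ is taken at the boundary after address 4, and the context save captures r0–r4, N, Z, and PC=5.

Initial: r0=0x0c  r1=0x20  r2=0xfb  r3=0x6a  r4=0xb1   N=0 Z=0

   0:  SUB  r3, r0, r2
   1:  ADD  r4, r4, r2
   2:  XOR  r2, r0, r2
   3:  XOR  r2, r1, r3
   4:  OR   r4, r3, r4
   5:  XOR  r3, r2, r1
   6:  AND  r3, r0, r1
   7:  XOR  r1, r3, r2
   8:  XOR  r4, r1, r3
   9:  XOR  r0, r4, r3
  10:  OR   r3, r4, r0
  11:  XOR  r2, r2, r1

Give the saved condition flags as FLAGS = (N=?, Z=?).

after  0: r0=0x0c r1=0x20 r2=0xfb r3=0x11 r4=0xb1  N=0 Z=0
after  1: r0=0x0c r1=0x20 r2=0xfb r3=0x11 r4=0xac  N=1 Z=0
after  2: r0=0x0c r1=0x20 r2=0xf7 r3=0x11 r4=0xac  N=1 Z=0
after  3: r0=0x0c r1=0x20 r2=0x31 r3=0x11 r4=0xac  N=0 Z=0
after  4: r0=0x0c r1=0x20 r2=0x31 r3=0x11 r4=0xbd  N=1 Z=0
-- IRQ taken; context saved, return-PC = 5 --

FLAGS = (N=1, Z=0)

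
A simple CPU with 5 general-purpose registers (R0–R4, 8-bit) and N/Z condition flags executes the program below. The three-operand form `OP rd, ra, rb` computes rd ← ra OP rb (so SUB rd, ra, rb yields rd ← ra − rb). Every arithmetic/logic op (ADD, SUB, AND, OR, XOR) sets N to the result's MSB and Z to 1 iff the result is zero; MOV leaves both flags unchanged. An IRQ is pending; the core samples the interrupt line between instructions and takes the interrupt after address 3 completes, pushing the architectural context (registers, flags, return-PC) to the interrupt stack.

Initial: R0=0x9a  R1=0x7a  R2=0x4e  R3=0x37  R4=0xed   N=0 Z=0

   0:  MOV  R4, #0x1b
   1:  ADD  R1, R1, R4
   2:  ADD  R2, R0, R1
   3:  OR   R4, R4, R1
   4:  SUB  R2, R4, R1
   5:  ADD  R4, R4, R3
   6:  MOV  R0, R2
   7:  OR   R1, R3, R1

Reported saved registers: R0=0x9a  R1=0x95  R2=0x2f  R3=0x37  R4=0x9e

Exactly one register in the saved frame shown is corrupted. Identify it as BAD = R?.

BAD = R4

after  0: R0=0x9a R1=0x7a R2=0x4e R3=0x37 R4=0x1b  N=0 Z=0
after  1: R0=0x9a R1=0x95 R2=0x4e R3=0x37 R4=0x1b  N=1 Z=0
after  2: R0=0x9a R1=0x95 R2=0x2f R3=0x37 R4=0x1b  N=0 Z=0
after  3: R0=0x9a R1=0x95 R2=0x2f R3=0x37 R4=0x9f  N=1 Z=0
-- IRQ taken; context saved, return-PC = 4 --
mismatch: R4: reported 0x9e vs actual 0x9f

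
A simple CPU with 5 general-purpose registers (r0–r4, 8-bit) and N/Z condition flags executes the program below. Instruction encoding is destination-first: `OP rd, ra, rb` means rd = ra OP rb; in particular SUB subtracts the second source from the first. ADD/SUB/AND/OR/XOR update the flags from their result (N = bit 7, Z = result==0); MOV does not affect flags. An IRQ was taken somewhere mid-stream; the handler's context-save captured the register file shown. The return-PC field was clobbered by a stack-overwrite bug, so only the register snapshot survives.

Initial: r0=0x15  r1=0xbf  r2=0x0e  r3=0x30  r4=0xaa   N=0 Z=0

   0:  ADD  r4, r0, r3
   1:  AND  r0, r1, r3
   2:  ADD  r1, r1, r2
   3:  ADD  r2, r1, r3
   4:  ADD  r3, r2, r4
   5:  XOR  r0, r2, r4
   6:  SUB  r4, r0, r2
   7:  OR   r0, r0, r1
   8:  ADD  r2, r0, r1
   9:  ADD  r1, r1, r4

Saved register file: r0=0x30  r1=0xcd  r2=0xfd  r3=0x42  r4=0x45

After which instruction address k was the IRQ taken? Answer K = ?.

K = 4

after  0: r0=0x15 r1=0xbf r2=0x0e r3=0x30 r4=0x45  N=0 Z=0
after  1: r0=0x30 r1=0xbf r2=0x0e r3=0x30 r4=0x45  N=0 Z=0
after  2: r0=0x30 r1=0xcd r2=0x0e r3=0x30 r4=0x45  N=1 Z=0
after  3: r0=0x30 r1=0xcd r2=0xfd r3=0x30 r4=0x45  N=1 Z=0
after  4: r0=0x30 r1=0xcd r2=0xfd r3=0x42 r4=0x45  N=0 Z=0
-- IRQ taken; context saved, return-PC = 5 --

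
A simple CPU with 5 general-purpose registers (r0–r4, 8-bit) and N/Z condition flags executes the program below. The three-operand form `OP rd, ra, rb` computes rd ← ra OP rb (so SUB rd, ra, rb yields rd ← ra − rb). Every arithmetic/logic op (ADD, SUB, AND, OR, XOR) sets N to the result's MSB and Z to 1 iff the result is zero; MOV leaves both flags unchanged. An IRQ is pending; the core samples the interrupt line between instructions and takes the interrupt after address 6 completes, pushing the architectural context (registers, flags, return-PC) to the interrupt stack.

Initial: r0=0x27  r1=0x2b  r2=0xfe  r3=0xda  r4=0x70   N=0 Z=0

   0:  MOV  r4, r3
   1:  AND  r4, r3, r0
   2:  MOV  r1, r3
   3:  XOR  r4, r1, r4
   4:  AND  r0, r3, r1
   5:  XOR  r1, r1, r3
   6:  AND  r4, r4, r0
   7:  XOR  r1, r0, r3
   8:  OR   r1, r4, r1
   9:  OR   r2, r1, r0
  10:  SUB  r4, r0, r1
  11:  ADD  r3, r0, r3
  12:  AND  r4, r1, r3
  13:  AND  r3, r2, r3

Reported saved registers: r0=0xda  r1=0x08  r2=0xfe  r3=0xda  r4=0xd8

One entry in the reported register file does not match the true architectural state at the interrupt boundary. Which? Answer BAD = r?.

after  0: r0=0x27 r1=0x2b r2=0xfe r3=0xda r4=0xda  N=0 Z=0
after  1: r0=0x27 r1=0x2b r2=0xfe r3=0xda r4=0x02  N=0 Z=0
after  2: r0=0x27 r1=0xda r2=0xfe r3=0xda r4=0x02  N=0 Z=0
after  3: r0=0x27 r1=0xda r2=0xfe r3=0xda r4=0xd8  N=1 Z=0
after  4: r0=0xda r1=0xda r2=0xfe r3=0xda r4=0xd8  N=1 Z=0
after  5: r0=0xda r1=0x00 r2=0xfe r3=0xda r4=0xd8  N=0 Z=1
after  6: r0=0xda r1=0x00 r2=0xfe r3=0xda r4=0xd8  N=1 Z=0
-- IRQ taken; context saved, return-PC = 7 --
mismatch: r1: reported 0x08 vs actual 0x00

BAD = r1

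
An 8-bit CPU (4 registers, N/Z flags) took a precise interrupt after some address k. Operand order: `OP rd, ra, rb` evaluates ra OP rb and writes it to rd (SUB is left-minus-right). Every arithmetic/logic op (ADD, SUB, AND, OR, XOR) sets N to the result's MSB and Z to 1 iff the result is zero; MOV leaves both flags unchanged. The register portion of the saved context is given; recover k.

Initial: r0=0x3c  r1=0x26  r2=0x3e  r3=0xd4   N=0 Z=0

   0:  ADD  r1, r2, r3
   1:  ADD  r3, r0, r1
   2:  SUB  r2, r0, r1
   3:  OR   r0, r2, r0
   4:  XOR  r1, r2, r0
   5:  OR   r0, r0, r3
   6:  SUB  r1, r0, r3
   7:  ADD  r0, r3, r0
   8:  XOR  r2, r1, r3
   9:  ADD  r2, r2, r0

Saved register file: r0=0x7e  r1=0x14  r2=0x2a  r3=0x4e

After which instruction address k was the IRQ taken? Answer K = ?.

K = 5

after  0: r0=0x3c r1=0x12 r2=0x3e r3=0xd4  N=0 Z=0
after  1: r0=0x3c r1=0x12 r2=0x3e r3=0x4e  N=0 Z=0
after  2: r0=0x3c r1=0x12 r2=0x2a r3=0x4e  N=0 Z=0
after  3: r0=0x3e r1=0x12 r2=0x2a r3=0x4e  N=0 Z=0
after  4: r0=0x3e r1=0x14 r2=0x2a r3=0x4e  N=0 Z=0
after  5: r0=0x7e r1=0x14 r2=0x2a r3=0x4e  N=0 Z=0
-- IRQ taken; context saved, return-PC = 6 --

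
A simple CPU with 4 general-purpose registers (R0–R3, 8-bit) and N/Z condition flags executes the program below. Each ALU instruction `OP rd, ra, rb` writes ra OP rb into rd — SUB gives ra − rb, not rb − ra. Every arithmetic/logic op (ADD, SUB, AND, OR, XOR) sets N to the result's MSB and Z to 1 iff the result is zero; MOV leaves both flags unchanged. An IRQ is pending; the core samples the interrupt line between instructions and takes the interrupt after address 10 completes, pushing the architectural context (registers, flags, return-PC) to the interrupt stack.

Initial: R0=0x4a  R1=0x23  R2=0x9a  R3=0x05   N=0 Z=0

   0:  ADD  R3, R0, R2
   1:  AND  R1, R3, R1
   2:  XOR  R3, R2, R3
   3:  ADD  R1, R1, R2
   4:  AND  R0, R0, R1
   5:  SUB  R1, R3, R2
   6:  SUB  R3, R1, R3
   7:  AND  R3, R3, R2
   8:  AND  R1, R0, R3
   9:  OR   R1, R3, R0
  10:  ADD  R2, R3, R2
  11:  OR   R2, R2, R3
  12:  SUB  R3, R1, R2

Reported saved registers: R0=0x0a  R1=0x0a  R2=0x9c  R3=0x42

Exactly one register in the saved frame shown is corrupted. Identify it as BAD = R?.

after  0: R0=0x4a R1=0x23 R2=0x9a R3=0xe4  N=1 Z=0
after  1: R0=0x4a R1=0x20 R2=0x9a R3=0xe4  N=0 Z=0
after  2: R0=0x4a R1=0x20 R2=0x9a R3=0x7e  N=0 Z=0
after  3: R0=0x4a R1=0xba R2=0x9a R3=0x7e  N=1 Z=0
after  4: R0=0x0a R1=0xba R2=0x9a R3=0x7e  N=0 Z=0
after  5: R0=0x0a R1=0xe4 R2=0x9a R3=0x7e  N=1 Z=0
after  6: R0=0x0a R1=0xe4 R2=0x9a R3=0x66  N=0 Z=0
after  7: R0=0x0a R1=0xe4 R2=0x9a R3=0x02  N=0 Z=0
after  8: R0=0x0a R1=0x02 R2=0x9a R3=0x02  N=0 Z=0
after  9: R0=0x0a R1=0x0a R2=0x9a R3=0x02  N=0 Z=0
after 10: R0=0x0a R1=0x0a R2=0x9c R3=0x02  N=1 Z=0
-- IRQ taken; context saved, return-PC = 11 --
mismatch: R3: reported 0x42 vs actual 0x02

BAD = R3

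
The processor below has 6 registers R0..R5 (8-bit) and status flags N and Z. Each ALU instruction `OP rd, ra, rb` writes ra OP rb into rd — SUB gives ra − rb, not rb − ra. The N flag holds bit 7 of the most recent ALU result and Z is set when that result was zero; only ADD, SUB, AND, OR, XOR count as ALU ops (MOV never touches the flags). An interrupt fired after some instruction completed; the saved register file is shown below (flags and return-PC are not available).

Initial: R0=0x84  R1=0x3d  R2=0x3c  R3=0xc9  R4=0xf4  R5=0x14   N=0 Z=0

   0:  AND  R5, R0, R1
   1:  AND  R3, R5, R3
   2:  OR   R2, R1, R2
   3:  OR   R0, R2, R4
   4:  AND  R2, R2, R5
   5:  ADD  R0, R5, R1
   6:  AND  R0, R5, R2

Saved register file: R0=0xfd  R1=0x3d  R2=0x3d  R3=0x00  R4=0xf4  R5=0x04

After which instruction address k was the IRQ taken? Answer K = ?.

K = 3

after  0: R0=0x84 R1=0x3d R2=0x3c R3=0xc9 R4=0xf4 R5=0x04  N=0 Z=0
after  1: R0=0x84 R1=0x3d R2=0x3c R3=0x00 R4=0xf4 R5=0x04  N=0 Z=1
after  2: R0=0x84 R1=0x3d R2=0x3d R3=0x00 R4=0xf4 R5=0x04  N=0 Z=0
after  3: R0=0xfd R1=0x3d R2=0x3d R3=0x00 R4=0xf4 R5=0x04  N=1 Z=0
-- IRQ taken; context saved, return-PC = 4 --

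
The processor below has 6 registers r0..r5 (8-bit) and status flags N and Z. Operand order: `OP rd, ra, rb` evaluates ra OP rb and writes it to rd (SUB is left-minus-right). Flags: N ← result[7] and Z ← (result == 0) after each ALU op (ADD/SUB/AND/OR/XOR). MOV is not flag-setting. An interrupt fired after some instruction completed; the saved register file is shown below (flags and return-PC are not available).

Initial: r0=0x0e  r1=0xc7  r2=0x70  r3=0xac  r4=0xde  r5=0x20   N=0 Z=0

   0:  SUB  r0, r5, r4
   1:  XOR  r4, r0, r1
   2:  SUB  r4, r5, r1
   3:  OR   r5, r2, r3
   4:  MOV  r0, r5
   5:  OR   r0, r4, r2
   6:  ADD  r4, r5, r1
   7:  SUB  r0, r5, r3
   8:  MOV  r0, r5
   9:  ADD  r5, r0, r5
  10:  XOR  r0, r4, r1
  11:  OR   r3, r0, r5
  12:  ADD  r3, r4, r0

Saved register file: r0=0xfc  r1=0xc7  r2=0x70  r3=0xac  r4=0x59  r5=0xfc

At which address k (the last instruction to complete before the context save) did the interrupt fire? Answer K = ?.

K = 4

after  0: r0=0x42 r1=0xc7 r2=0x70 r3=0xac r4=0xde r5=0x20  N=0 Z=0
after  1: r0=0x42 r1=0xc7 r2=0x70 r3=0xac r4=0x85 r5=0x20  N=1 Z=0
after  2: r0=0x42 r1=0xc7 r2=0x70 r3=0xac r4=0x59 r5=0x20  N=0 Z=0
after  3: r0=0x42 r1=0xc7 r2=0x70 r3=0xac r4=0x59 r5=0xfc  N=1 Z=0
after  4: r0=0xfc r1=0xc7 r2=0x70 r3=0xac r4=0x59 r5=0xfc  N=1 Z=0
-- IRQ taken; context saved, return-PC = 5 --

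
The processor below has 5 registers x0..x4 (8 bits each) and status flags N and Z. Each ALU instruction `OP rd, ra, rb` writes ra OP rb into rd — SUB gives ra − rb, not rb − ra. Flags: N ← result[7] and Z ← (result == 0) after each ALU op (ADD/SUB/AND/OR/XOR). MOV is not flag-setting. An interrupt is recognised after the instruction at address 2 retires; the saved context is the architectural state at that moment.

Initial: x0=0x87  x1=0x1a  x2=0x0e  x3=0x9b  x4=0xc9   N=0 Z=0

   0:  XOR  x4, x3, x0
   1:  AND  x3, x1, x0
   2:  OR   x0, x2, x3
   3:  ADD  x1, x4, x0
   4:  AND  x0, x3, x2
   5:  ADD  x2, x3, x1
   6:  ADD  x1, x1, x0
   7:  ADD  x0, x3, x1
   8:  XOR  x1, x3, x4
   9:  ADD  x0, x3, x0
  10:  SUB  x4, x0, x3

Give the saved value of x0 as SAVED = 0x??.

after  0: x0=0x87 x1=0x1a x2=0x0e x3=0x9b x4=0x1c  N=0 Z=0
after  1: x0=0x87 x1=0x1a x2=0x0e x3=0x02 x4=0x1c  N=0 Z=0
after  2: x0=0x0e x1=0x1a x2=0x0e x3=0x02 x4=0x1c  N=0 Z=0
-- IRQ taken; context saved, return-PC = 3 --

SAVED = 0x0e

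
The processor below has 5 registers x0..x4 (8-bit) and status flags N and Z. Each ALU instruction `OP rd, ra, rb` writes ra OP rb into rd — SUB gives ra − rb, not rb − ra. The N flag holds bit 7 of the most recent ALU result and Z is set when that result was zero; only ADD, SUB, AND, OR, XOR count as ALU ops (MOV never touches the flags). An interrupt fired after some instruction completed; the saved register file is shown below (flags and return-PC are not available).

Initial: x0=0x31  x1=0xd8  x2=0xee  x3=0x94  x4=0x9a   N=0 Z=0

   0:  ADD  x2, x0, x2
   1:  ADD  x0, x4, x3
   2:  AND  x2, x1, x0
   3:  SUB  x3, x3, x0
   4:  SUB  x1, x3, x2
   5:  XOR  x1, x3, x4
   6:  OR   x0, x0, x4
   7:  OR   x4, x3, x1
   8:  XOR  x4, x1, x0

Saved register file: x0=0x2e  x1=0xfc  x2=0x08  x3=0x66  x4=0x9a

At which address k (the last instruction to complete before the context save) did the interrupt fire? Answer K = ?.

K = 5

after  0: x0=0x31 x1=0xd8 x2=0x1f x3=0x94 x4=0x9a  N=0 Z=0
after  1: x0=0x2e x1=0xd8 x2=0x1f x3=0x94 x4=0x9a  N=0 Z=0
after  2: x0=0x2e x1=0xd8 x2=0x08 x3=0x94 x4=0x9a  N=0 Z=0
after  3: x0=0x2e x1=0xd8 x2=0x08 x3=0x66 x4=0x9a  N=0 Z=0
after  4: x0=0x2e x1=0x5e x2=0x08 x3=0x66 x4=0x9a  N=0 Z=0
after  5: x0=0x2e x1=0xfc x2=0x08 x3=0x66 x4=0x9a  N=1 Z=0
-- IRQ taken; context saved, return-PC = 6 --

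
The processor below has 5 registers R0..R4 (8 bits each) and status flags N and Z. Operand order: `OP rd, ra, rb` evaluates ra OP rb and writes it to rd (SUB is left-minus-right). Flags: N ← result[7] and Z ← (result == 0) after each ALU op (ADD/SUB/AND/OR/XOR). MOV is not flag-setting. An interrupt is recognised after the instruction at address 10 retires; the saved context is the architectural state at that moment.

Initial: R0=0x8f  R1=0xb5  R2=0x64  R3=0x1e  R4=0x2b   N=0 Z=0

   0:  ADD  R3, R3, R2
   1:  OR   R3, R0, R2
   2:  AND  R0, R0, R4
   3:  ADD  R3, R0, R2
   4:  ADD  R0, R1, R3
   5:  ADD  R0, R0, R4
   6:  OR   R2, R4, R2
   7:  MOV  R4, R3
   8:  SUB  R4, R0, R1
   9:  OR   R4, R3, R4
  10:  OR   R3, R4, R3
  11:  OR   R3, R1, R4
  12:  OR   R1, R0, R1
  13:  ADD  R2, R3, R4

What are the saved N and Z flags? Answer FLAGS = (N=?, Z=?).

FLAGS = (N=1, Z=0)

after  0: R0=0x8f R1=0xb5 R2=0x64 R3=0x82 R4=0x2b  N=1 Z=0
after  1: R0=0x8f R1=0xb5 R2=0x64 R3=0xef R4=0x2b  N=1 Z=0
after  2: R0=0x0b R1=0xb5 R2=0x64 R3=0xef R4=0x2b  N=0 Z=0
after  3: R0=0x0b R1=0xb5 R2=0x64 R3=0x6f R4=0x2b  N=0 Z=0
after  4: R0=0x24 R1=0xb5 R2=0x64 R3=0x6f R4=0x2b  N=0 Z=0
after  5: R0=0x4f R1=0xb5 R2=0x64 R3=0x6f R4=0x2b  N=0 Z=0
after  6: R0=0x4f R1=0xb5 R2=0x6f R3=0x6f R4=0x2b  N=0 Z=0
after  7: R0=0x4f R1=0xb5 R2=0x6f R3=0x6f R4=0x6f  N=0 Z=0
after  8: R0=0x4f R1=0xb5 R2=0x6f R3=0x6f R4=0x9a  N=1 Z=0
after  9: R0=0x4f R1=0xb5 R2=0x6f R3=0x6f R4=0xff  N=1 Z=0
after 10: R0=0x4f R1=0xb5 R2=0x6f R3=0xff R4=0xff  N=1 Z=0
-- IRQ taken; context saved, return-PC = 11 --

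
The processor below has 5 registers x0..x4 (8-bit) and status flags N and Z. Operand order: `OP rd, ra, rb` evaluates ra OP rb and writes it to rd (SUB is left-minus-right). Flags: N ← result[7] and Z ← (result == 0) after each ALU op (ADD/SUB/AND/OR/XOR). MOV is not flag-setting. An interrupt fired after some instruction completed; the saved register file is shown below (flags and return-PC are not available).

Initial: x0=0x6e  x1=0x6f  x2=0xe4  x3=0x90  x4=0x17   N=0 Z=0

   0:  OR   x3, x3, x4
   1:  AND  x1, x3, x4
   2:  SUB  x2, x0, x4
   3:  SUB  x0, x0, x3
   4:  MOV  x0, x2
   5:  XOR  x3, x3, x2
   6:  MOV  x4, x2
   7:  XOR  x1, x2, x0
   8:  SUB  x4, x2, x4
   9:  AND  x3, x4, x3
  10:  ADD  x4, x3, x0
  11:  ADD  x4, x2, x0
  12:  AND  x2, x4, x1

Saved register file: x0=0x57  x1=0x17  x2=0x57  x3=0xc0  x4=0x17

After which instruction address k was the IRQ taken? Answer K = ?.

after  0: x0=0x6e x1=0x6f x2=0xe4 x3=0x97 x4=0x17  N=1 Z=0
after  1: x0=0x6e x1=0x17 x2=0xe4 x3=0x97 x4=0x17  N=0 Z=0
after  2: x0=0x6e x1=0x17 x2=0x57 x3=0x97 x4=0x17  N=0 Z=0
after  3: x0=0xd7 x1=0x17 x2=0x57 x3=0x97 x4=0x17  N=1 Z=0
after  4: x0=0x57 x1=0x17 x2=0x57 x3=0x97 x4=0x17  N=1 Z=0
after  5: x0=0x57 x1=0x17 x2=0x57 x3=0xc0 x4=0x17  N=1 Z=0
-- IRQ taken; context saved, return-PC = 6 --

K = 5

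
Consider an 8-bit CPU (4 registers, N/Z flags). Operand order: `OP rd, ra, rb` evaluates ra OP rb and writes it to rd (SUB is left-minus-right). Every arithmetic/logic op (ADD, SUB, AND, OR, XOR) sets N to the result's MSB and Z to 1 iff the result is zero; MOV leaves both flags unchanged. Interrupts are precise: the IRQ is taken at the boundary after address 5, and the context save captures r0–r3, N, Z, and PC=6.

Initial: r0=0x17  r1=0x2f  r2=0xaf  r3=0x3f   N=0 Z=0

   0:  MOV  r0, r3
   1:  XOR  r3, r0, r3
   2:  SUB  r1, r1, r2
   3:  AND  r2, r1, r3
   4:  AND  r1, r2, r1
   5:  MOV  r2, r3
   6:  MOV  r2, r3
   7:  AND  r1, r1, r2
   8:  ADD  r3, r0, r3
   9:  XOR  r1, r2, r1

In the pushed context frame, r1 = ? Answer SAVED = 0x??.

after  0: r0=0x3f r1=0x2f r2=0xaf r3=0x3f  N=0 Z=0
after  1: r0=0x3f r1=0x2f r2=0xaf r3=0x00  N=0 Z=1
after  2: r0=0x3f r1=0x80 r2=0xaf r3=0x00  N=1 Z=0
after  3: r0=0x3f r1=0x80 r2=0x00 r3=0x00  N=0 Z=1
after  4: r0=0x3f r1=0x00 r2=0x00 r3=0x00  N=0 Z=1
after  5: r0=0x3f r1=0x00 r2=0x00 r3=0x00  N=0 Z=1
-- IRQ taken; context saved, return-PC = 6 --

SAVED = 0x00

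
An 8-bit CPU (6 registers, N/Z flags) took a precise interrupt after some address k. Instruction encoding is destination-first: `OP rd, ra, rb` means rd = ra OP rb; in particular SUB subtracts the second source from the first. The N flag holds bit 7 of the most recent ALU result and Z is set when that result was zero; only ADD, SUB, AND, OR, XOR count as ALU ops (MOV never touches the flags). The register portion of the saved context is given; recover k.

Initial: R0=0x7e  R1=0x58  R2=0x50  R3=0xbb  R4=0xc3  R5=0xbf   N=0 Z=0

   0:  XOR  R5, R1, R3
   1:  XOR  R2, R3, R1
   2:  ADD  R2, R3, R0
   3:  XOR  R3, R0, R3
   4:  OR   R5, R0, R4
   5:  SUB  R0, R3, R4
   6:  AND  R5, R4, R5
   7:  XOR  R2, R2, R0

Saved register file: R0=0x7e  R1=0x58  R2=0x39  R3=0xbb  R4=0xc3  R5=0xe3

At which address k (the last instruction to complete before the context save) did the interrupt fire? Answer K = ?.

after  0: R0=0x7e R1=0x58 R2=0x50 R3=0xbb R4=0xc3 R5=0xe3  N=1 Z=0
after  1: R0=0x7e R1=0x58 R2=0xe3 R3=0xbb R4=0xc3 R5=0xe3  N=1 Z=0
after  2: R0=0x7e R1=0x58 R2=0x39 R3=0xbb R4=0xc3 R5=0xe3  N=0 Z=0
-- IRQ taken; context saved, return-PC = 3 --

K = 2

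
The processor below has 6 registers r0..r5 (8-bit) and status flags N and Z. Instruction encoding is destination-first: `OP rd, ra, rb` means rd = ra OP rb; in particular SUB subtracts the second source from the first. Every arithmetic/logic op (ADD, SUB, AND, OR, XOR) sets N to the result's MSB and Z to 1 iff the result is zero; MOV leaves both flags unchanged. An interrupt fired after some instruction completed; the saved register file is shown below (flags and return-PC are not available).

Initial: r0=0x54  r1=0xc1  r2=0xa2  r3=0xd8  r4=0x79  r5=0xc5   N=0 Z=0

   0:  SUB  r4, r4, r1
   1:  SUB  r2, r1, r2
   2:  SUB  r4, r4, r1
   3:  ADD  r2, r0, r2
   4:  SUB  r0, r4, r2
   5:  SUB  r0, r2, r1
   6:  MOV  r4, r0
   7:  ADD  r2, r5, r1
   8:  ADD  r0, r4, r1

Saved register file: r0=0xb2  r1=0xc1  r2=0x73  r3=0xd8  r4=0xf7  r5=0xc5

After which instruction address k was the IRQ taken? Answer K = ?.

K = 5

after  0: r0=0x54 r1=0xc1 r2=0xa2 r3=0xd8 r4=0xb8 r5=0xc5  N=1 Z=0
after  1: r0=0x54 r1=0xc1 r2=0x1f r3=0xd8 r4=0xb8 r5=0xc5  N=0 Z=0
after  2: r0=0x54 r1=0xc1 r2=0x1f r3=0xd8 r4=0xf7 r5=0xc5  N=1 Z=0
after  3: r0=0x54 r1=0xc1 r2=0x73 r3=0xd8 r4=0xf7 r5=0xc5  N=0 Z=0
after  4: r0=0x84 r1=0xc1 r2=0x73 r3=0xd8 r4=0xf7 r5=0xc5  N=1 Z=0
after  5: r0=0xb2 r1=0xc1 r2=0x73 r3=0xd8 r4=0xf7 r5=0xc5  N=1 Z=0
-- IRQ taken; context saved, return-PC = 6 --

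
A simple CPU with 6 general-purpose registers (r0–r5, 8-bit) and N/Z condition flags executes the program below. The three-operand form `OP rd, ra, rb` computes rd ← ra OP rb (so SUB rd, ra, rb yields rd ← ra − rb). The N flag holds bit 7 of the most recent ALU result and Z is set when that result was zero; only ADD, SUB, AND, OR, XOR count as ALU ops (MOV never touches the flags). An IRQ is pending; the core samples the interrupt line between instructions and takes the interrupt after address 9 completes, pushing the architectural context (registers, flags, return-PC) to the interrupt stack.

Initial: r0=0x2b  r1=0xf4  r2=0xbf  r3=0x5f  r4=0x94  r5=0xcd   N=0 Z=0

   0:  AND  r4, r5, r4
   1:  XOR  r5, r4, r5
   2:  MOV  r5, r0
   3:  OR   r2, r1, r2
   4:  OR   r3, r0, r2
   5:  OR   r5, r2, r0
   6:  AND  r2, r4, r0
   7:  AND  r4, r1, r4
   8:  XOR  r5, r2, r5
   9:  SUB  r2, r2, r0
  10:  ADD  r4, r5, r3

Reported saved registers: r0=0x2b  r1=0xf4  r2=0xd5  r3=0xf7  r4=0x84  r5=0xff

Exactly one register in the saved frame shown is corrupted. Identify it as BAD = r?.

after  0: r0=0x2b r1=0xf4 r2=0xbf r3=0x5f r4=0x84 r5=0xcd  N=1 Z=0
after  1: r0=0x2b r1=0xf4 r2=0xbf r3=0x5f r4=0x84 r5=0x49  N=0 Z=0
after  2: r0=0x2b r1=0xf4 r2=0xbf r3=0x5f r4=0x84 r5=0x2b  N=0 Z=0
after  3: r0=0x2b r1=0xf4 r2=0xff r3=0x5f r4=0x84 r5=0x2b  N=1 Z=0
after  4: r0=0x2b r1=0xf4 r2=0xff r3=0xff r4=0x84 r5=0x2b  N=1 Z=0
after  5: r0=0x2b r1=0xf4 r2=0xff r3=0xff r4=0x84 r5=0xff  N=1 Z=0
after  6: r0=0x2b r1=0xf4 r2=0x00 r3=0xff r4=0x84 r5=0xff  N=0 Z=1
after  7: r0=0x2b r1=0xf4 r2=0x00 r3=0xff r4=0x84 r5=0xff  N=1 Z=0
after  8: r0=0x2b r1=0xf4 r2=0x00 r3=0xff r4=0x84 r5=0xff  N=1 Z=0
after  9: r0=0x2b r1=0xf4 r2=0xd5 r3=0xff r4=0x84 r5=0xff  N=1 Z=0
-- IRQ taken; context saved, return-PC = 10 --
mismatch: r3: reported 0xf7 vs actual 0xff

BAD = r3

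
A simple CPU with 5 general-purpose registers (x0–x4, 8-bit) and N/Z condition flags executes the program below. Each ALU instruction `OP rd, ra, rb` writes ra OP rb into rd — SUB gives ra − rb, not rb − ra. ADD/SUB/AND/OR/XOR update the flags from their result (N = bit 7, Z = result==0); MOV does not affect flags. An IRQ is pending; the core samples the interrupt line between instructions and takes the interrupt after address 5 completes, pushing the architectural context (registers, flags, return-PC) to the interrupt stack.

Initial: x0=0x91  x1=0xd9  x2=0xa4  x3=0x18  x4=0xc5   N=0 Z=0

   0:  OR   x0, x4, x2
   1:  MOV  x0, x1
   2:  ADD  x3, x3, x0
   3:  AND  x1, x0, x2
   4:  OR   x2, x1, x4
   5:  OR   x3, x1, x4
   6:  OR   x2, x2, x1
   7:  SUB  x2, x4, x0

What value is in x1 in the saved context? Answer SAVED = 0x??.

after  0: x0=0xe5 x1=0xd9 x2=0xa4 x3=0x18 x4=0xc5  N=1 Z=0
after  1: x0=0xd9 x1=0xd9 x2=0xa4 x3=0x18 x4=0xc5  N=1 Z=0
after  2: x0=0xd9 x1=0xd9 x2=0xa4 x3=0xf1 x4=0xc5  N=1 Z=0
after  3: x0=0xd9 x1=0x80 x2=0xa4 x3=0xf1 x4=0xc5  N=1 Z=0
after  4: x0=0xd9 x1=0x80 x2=0xc5 x3=0xf1 x4=0xc5  N=1 Z=0
after  5: x0=0xd9 x1=0x80 x2=0xc5 x3=0xc5 x4=0xc5  N=1 Z=0
-- IRQ taken; context saved, return-PC = 6 --

SAVED = 0x80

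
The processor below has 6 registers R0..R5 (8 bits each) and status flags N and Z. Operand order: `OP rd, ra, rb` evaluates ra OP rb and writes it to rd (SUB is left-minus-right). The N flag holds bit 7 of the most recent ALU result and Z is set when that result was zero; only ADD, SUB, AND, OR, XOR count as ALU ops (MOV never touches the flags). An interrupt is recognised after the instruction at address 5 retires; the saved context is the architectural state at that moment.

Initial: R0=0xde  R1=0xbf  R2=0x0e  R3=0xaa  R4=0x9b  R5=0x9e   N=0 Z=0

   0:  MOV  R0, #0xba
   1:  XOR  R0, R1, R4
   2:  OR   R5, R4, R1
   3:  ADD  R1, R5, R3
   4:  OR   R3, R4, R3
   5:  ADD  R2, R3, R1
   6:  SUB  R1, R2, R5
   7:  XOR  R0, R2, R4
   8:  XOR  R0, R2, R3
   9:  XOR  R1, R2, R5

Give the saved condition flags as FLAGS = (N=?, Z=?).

FLAGS = (N=0, Z=0)

after  0: R0=0xba R1=0xbf R2=0x0e R3=0xaa R4=0x9b R5=0x9e  N=0 Z=0
after  1: R0=0x24 R1=0xbf R2=0x0e R3=0xaa R4=0x9b R5=0x9e  N=0 Z=0
after  2: R0=0x24 R1=0xbf R2=0x0e R3=0xaa R4=0x9b R5=0xbf  N=1 Z=0
after  3: R0=0x24 R1=0x69 R2=0x0e R3=0xaa R4=0x9b R5=0xbf  N=0 Z=0
after  4: R0=0x24 R1=0x69 R2=0x0e R3=0xbb R4=0x9b R5=0xbf  N=1 Z=0
after  5: R0=0x24 R1=0x69 R2=0x24 R3=0xbb R4=0x9b R5=0xbf  N=0 Z=0
-- IRQ taken; context saved, return-PC = 6 --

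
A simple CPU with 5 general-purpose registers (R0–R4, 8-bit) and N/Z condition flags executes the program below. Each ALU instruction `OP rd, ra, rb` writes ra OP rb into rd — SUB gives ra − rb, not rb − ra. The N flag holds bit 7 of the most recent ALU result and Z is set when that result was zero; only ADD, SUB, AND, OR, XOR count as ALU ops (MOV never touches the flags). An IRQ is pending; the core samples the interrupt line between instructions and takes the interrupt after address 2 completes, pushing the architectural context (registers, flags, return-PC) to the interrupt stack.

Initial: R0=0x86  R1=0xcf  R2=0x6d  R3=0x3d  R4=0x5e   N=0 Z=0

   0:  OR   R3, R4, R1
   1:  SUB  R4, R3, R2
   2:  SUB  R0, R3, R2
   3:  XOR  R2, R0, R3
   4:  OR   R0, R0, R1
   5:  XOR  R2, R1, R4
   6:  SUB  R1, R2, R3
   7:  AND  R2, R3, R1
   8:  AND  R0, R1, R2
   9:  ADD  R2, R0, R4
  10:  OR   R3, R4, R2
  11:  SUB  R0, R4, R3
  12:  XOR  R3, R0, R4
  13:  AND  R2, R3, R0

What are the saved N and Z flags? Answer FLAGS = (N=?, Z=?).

FLAGS = (N=0, Z=0)

after  0: R0=0x86 R1=0xcf R2=0x6d R3=0xdf R4=0x5e  N=1 Z=0
after  1: R0=0x86 R1=0xcf R2=0x6d R3=0xdf R4=0x72  N=0 Z=0
after  2: R0=0x72 R1=0xcf R2=0x6d R3=0xdf R4=0x72  N=0 Z=0
-- IRQ taken; context saved, return-PC = 3 --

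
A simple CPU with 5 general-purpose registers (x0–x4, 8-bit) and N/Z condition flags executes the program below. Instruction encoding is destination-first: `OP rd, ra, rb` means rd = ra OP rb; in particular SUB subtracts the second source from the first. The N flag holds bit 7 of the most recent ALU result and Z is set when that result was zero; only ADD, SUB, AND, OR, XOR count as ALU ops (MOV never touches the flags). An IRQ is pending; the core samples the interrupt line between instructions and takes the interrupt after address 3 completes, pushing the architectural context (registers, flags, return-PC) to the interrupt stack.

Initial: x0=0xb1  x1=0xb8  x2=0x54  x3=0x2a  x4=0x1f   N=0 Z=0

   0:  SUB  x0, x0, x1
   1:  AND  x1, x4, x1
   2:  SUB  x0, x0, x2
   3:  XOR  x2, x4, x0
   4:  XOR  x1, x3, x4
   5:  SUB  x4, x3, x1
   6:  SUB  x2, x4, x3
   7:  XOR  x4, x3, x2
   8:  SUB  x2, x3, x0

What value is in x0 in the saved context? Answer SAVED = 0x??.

after  0: x0=0xf9 x1=0xb8 x2=0x54 x3=0x2a x4=0x1f  N=1 Z=0
after  1: x0=0xf9 x1=0x18 x2=0x54 x3=0x2a x4=0x1f  N=0 Z=0
after  2: x0=0xa5 x1=0x18 x2=0x54 x3=0x2a x4=0x1f  N=1 Z=0
after  3: x0=0xa5 x1=0x18 x2=0xba x3=0x2a x4=0x1f  N=1 Z=0
-- IRQ taken; context saved, return-PC = 4 --

SAVED = 0xa5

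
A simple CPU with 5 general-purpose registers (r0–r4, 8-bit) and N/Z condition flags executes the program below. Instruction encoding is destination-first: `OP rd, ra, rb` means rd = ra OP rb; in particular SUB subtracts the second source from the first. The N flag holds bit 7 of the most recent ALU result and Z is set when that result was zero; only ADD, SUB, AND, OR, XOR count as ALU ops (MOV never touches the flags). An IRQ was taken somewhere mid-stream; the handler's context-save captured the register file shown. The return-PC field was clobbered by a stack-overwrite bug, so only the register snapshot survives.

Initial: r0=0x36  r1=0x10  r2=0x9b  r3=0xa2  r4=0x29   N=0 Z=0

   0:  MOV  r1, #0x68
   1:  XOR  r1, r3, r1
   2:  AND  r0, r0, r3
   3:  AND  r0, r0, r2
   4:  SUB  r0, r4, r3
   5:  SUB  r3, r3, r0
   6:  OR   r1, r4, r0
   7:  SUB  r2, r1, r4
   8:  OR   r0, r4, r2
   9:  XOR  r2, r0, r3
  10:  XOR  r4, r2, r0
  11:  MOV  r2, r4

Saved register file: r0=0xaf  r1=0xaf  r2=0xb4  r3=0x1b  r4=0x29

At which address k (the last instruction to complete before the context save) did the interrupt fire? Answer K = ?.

after  0: r0=0x36 r1=0x68 r2=0x9b r3=0xa2 r4=0x29  N=0 Z=0
after  1: r0=0x36 r1=0xca r2=0x9b r3=0xa2 r4=0x29  N=1 Z=0
after  2: r0=0x22 r1=0xca r2=0x9b r3=0xa2 r4=0x29  N=0 Z=0
after  3: r0=0x02 r1=0xca r2=0x9b r3=0xa2 r4=0x29  N=0 Z=0
after  4: r0=0x87 r1=0xca r2=0x9b r3=0xa2 r4=0x29  N=1 Z=0
after  5: r0=0x87 r1=0xca r2=0x9b r3=0x1b r4=0x29  N=0 Z=0
after  6: r0=0x87 r1=0xaf r2=0x9b r3=0x1b r4=0x29  N=1 Z=0
after  7: r0=0x87 r1=0xaf r2=0x86 r3=0x1b r4=0x29  N=1 Z=0
after  8: r0=0xaf r1=0xaf r2=0x86 r3=0x1b r4=0x29  N=1 Z=0
after  9: r0=0xaf r1=0xaf r2=0xb4 r3=0x1b r4=0x29  N=1 Z=0
-- IRQ taken; context saved, return-PC = 10 --

K = 9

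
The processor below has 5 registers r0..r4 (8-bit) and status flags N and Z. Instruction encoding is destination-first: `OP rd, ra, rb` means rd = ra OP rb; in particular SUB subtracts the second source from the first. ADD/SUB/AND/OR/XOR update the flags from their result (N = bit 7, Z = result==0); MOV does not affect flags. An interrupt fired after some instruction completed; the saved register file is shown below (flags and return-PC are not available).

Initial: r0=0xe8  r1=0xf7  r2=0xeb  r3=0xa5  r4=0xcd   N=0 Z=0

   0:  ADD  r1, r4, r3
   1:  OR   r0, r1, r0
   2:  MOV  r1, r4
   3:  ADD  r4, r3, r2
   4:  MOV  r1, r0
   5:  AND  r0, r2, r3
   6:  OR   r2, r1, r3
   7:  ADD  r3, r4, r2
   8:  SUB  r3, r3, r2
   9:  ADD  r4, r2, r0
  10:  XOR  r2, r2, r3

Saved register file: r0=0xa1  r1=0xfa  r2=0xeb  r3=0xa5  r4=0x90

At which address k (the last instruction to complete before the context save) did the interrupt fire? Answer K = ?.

K = 5

after  0: r0=0xe8 r1=0x72 r2=0xeb r3=0xa5 r4=0xcd  N=0 Z=0
after  1: r0=0xfa r1=0x72 r2=0xeb r3=0xa5 r4=0xcd  N=1 Z=0
after  2: r0=0xfa r1=0xcd r2=0xeb r3=0xa5 r4=0xcd  N=1 Z=0
after  3: r0=0xfa r1=0xcd r2=0xeb r3=0xa5 r4=0x90  N=1 Z=0
after  4: r0=0xfa r1=0xfa r2=0xeb r3=0xa5 r4=0x90  N=1 Z=0
after  5: r0=0xa1 r1=0xfa r2=0xeb r3=0xa5 r4=0x90  N=1 Z=0
-- IRQ taken; context saved, return-PC = 6 --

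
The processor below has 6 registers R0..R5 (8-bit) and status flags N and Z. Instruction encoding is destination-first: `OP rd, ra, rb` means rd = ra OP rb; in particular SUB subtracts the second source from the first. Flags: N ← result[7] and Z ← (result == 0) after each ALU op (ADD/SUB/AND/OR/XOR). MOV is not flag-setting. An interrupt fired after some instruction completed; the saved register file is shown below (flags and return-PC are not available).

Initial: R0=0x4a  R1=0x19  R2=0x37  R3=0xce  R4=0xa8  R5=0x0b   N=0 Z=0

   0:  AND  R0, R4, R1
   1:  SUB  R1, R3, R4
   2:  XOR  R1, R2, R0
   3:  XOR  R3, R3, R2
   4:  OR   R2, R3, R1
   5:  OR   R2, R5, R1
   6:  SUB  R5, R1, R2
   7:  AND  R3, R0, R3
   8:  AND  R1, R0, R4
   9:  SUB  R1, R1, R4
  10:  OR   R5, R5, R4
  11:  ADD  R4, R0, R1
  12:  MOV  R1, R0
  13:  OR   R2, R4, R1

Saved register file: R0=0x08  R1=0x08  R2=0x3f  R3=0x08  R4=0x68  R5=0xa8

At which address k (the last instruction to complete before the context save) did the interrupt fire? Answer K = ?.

after  0: R0=0x08 R1=0x19 R2=0x37 R3=0xce R4=0xa8 R5=0x0b  N=0 Z=0
after  1: R0=0x08 R1=0x26 R2=0x37 R3=0xce R4=0xa8 R5=0x0b  N=0 Z=0
after  2: R0=0x08 R1=0x3f R2=0x37 R3=0xce R4=0xa8 R5=0x0b  N=0 Z=0
after  3: R0=0x08 R1=0x3f R2=0x37 R3=0xf9 R4=0xa8 R5=0x0b  N=1 Z=0
after  4: R0=0x08 R1=0x3f R2=0xff R3=0xf9 R4=0xa8 R5=0x0b  N=1 Z=0
after  5: R0=0x08 R1=0x3f R2=0x3f R3=0xf9 R4=0xa8 R5=0x0b  N=0 Z=0
after  6: R0=0x08 R1=0x3f R2=0x3f R3=0xf9 R4=0xa8 R5=0x00  N=0 Z=1
after  7: R0=0x08 R1=0x3f R2=0x3f R3=0x08 R4=0xa8 R5=0x00  N=0 Z=0
after  8: R0=0x08 R1=0x08 R2=0x3f R3=0x08 R4=0xa8 R5=0x00  N=0 Z=0
after  9: R0=0x08 R1=0x60 R2=0x3f R3=0x08 R4=0xa8 R5=0x00  N=0 Z=0
after 10: R0=0x08 R1=0x60 R2=0x3f R3=0x08 R4=0xa8 R5=0xa8  N=1 Z=0
after 11: R0=0x08 R1=0x60 R2=0x3f R3=0x08 R4=0x68 R5=0xa8  N=0 Z=0
after 12: R0=0x08 R1=0x08 R2=0x3f R3=0x08 R4=0x68 R5=0xa8  N=0 Z=0
-- IRQ taken; context saved, return-PC = 13 --

K = 12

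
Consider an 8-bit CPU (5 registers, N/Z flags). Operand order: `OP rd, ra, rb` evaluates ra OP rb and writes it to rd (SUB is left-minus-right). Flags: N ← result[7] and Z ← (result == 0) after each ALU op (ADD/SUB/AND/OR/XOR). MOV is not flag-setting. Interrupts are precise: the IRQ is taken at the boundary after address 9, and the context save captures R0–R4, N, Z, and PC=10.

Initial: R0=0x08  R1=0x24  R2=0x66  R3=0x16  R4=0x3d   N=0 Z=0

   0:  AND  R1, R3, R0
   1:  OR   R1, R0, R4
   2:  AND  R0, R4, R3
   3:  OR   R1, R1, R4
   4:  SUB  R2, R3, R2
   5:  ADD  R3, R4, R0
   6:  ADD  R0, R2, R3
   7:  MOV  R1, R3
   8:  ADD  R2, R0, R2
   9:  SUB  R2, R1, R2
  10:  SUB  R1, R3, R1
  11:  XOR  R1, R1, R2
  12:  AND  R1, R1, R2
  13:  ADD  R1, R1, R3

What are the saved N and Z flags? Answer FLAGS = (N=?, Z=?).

FLAGS = (N=1, Z=0)

after  0: R0=0x08 R1=0x00 R2=0x66 R3=0x16 R4=0x3d  N=0 Z=1
after  1: R0=0x08 R1=0x3d R2=0x66 R3=0x16 R4=0x3d  N=0 Z=0
after  2: R0=0x14 R1=0x3d R2=0x66 R3=0x16 R4=0x3d  N=0 Z=0
after  3: R0=0x14 R1=0x3d R2=0x66 R3=0x16 R4=0x3d  N=0 Z=0
after  4: R0=0x14 R1=0x3d R2=0xb0 R3=0x16 R4=0x3d  N=1 Z=0
after  5: R0=0x14 R1=0x3d R2=0xb0 R3=0x51 R4=0x3d  N=0 Z=0
after  6: R0=0x01 R1=0x3d R2=0xb0 R3=0x51 R4=0x3d  N=0 Z=0
after  7: R0=0x01 R1=0x51 R2=0xb0 R3=0x51 R4=0x3d  N=0 Z=0
after  8: R0=0x01 R1=0x51 R2=0xb1 R3=0x51 R4=0x3d  N=1 Z=0
after  9: R0=0x01 R1=0x51 R2=0xa0 R3=0x51 R4=0x3d  N=1 Z=0
-- IRQ taken; context saved, return-PC = 10 --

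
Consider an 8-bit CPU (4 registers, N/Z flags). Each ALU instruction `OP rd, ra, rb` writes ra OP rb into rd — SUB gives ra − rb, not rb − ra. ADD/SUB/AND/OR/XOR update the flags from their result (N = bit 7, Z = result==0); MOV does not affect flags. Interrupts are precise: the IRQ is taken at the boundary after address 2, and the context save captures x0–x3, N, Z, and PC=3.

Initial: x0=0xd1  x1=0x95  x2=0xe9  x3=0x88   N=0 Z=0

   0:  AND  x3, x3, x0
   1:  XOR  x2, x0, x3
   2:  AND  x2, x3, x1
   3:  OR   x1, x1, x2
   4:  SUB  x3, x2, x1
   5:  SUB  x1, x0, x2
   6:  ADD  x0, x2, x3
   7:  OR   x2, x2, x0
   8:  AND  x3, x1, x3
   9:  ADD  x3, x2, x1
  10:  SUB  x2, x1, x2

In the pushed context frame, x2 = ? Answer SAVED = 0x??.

after  0: x0=0xd1 x1=0x95 x2=0xe9 x3=0x80  N=1 Z=0
after  1: x0=0xd1 x1=0x95 x2=0x51 x3=0x80  N=0 Z=0
after  2: x0=0xd1 x1=0x95 x2=0x80 x3=0x80  N=1 Z=0
-- IRQ taken; context saved, return-PC = 3 --

SAVED = 0x80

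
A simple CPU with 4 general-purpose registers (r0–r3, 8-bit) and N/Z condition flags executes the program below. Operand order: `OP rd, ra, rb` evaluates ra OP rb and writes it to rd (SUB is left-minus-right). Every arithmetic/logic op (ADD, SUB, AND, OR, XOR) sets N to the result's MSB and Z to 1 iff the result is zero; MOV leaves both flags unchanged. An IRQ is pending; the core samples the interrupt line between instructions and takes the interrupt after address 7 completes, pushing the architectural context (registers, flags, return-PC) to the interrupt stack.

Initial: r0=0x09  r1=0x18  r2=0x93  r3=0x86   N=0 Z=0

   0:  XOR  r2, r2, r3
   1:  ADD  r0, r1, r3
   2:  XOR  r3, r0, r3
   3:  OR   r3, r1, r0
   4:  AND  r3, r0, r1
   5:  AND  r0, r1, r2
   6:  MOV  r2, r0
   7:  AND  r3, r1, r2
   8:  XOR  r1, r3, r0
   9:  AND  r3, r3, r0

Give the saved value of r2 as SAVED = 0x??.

SAVED = 0x10

after  0: r0=0x09 r1=0x18 r2=0x15 r3=0x86  N=0 Z=0
after  1: r0=0x9e r1=0x18 r2=0x15 r3=0x86  N=1 Z=0
after  2: r0=0x9e r1=0x18 r2=0x15 r3=0x18  N=0 Z=0
after  3: r0=0x9e r1=0x18 r2=0x15 r3=0x9e  N=1 Z=0
after  4: r0=0x9e r1=0x18 r2=0x15 r3=0x18  N=0 Z=0
after  5: r0=0x10 r1=0x18 r2=0x15 r3=0x18  N=0 Z=0
after  6: r0=0x10 r1=0x18 r2=0x10 r3=0x18  N=0 Z=0
after  7: r0=0x10 r1=0x18 r2=0x10 r3=0x10  N=0 Z=0
-- IRQ taken; context saved, return-PC = 8 --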